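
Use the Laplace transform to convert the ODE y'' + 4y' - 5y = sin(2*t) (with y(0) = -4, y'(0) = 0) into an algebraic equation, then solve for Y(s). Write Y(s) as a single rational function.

Y(s) = (-4*s^3 - 16*s^2 - 16*s - 62)/(s^4 + 4*s^3 - s^2 + 16*s - 20)

Laplace-transform each side.
The derivative rules (L{y''} = s^2 Y - s·y(0) - y'(0) and L{y'} = sY - y(0), with y(0) = -4, y'(0) = 0) turn the left side into (s^2 + 4*s - 5)Y - (-4*s - 16).
The right side is L{sin(2*t)} = 2/(s^2 + 4).
So (s^2 + 4*s - 5)Y = 2/(s^2 + 4) + (-4*s - 16).
Solve for Y(s) and write it as one ratio of polynomials.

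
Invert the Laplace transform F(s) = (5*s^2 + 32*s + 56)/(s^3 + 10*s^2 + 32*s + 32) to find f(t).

f(t) = -4*t*exp(-4*t) + 3*exp(-2*t) + 2*exp(-4*t)

Factor the denominator: s^3 + 10*s^2 + 32*s + 32 = (s + 2)*(s + 4)^2.
Partial fraction decomposition gives [2/(s + 4)] + [-4/(s + 4)^2] + [3/(s + 2)].
Invert each term: 2/(s + 4) ↔ 2e^(-4t); -4/(s + 4)^2 ↔ -4t·e^(-4t); 3/(s + 2) ↔ 3e^(-2t).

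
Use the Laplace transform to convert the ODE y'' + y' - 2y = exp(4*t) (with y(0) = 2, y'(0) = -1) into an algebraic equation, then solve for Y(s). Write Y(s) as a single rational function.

Transform both sides with L{·}.
The derivative rules (L{y''} = s^2 Y - s·y(0) - y'(0) and L{y'} = sY - y(0), with y(0) = 2, y'(0) = -1) turn the left side into (s^2 + s - 2)Y - (2*s + 1).
The right side is L{exp(4*t)} = 1/(s - 4).
So (s^2 + s - 2)Y = 1/(s - 4) + (2*s + 1).
Isolate Y and clear denominators.

Y(s) = (2*s^2 - 7*s - 3)/(s^3 - 3*s^2 - 6*s + 8)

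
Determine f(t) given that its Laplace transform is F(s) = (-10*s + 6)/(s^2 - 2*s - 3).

f(t) = -6*exp(3*t) - 4*exp(-t)

Factor the denominator: s^2 - 2*s - 3 = (s - 3)*(s + 1).
Partial fraction decomposition gives [-6/(s - 3)] + [-4/(s + 1)].
Invert each term: -6/(s - 3) ↔ -6e^(3t); -4/(s + 1) ↔ -4e^(-t).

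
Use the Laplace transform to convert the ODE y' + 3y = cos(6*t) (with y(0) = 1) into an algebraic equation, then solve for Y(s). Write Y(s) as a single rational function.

Y(s) = (s^2 + s + 36)/(s^3 + 3*s^2 + 36*s + 108)

Take the Laplace transform of both sides.
With L{y'} = sY - y(0) = sY - 1: the LHS transforms to (s + 3)Y - (1).
The right side is L{cos(6*t)} = s/(s^2 + 36).
So (s + 3)Y = s/(s^2 + 36) + (1).
Isolate Y and clear denominators.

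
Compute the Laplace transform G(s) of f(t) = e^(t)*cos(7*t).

G(s) = (s - 1)/((s - 1)^2 + 49)

L{cos(7t)} = s/(s^2 + 49).
By the first shifting theorem, multiplying by e^(t) replaces s with s - 1.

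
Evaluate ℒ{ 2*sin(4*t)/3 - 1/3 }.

8/(3*(s^2 + 16)) - 1/(3*s)

Apply the Laplace transform termwise.
(2/3)·[L{sin(4t)} = 4/(s^2 + 16)]; L{-1/3} = (-1/3)/s.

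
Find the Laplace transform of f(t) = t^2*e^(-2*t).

2/(s + 2)^3

L{e^(-2t)} = 1/(s + 2).
Then apply L{t^2·g(t)} = (-1)^2 d^2/ds^2[G(s)] with G(s) = 1/(s + 2):
differentiating 2 times and applying the sign gives 2/(s + 2)^3.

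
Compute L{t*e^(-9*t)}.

L{e^(-9t)} = 1/(s + 9).
Then apply L{t·g(t)} = -d/ds[G(s)] with G(s) = 1/(s + 9):
differentiating 1 time and applying the sign gives (s + 9)^(-2).

(s + 9)^(-2)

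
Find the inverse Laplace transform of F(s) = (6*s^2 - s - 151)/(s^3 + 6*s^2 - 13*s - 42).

-2*exp(3*t) + 5*exp(-2*t) + 3*exp(-7*t)

Factor the denominator: s^3 + 6*s^2 - 13*s - 42 = (s - 3)*(s + 2)*(s + 7).
Partial fraction decomposition gives [3/(s + 7)] + [5/(s + 2)] + [-2/(s - 3)].
Invert each term: 3/(s + 7) ↔ 3e^(-7t); 5/(s + 2) ↔ 5e^(-2t); -2/(s - 3) ↔ -2e^(3t).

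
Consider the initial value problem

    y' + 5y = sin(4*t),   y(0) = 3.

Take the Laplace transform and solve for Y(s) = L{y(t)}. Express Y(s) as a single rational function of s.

Y(s) = (3*s^2 + 52)/(s^3 + 5*s^2 + 16*s + 80)

Transform both sides with L{·}.
Using L{y'} = sY - y(0) = sY - 3, the left side becomes (s + 5)Y - (3).
The right side is L{sin(4*t)} = 4/(s^2 + 16).
So (s + 5)Y = 4/(s^2 + 16) + (3).
Isolate Y and clear denominators.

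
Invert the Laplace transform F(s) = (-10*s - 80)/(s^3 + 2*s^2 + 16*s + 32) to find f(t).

f(t) = -4*sin(4*t) + 3*cos(4*t) - 3*exp(-2*t)

Factor the denominator: s^3 + 2*s^2 + 16*s + 32 = (s + 2)*(s^2 + 16).
Partial fraction decomposition gives [-3/(s + 2)] + [3*s/(s^2 + 16)] + [-16/(s^2 + 16)].
Invert each term: -3/(s + 2) ↔ -3e^(-2t); 3·s/(s^2 + 16) ↔ 3cos(4t); -4·4/(s^2 + 16) ↔ -4sin(4t).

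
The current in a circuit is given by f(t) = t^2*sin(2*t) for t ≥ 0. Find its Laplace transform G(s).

G(s) = 4*(3*s^2 - 4)/(s^2 + 4)^3

L{sin(2t)} = 2/(s^2 + 4).
Then apply L{t^2·g(t)} = (-1)^2 d^2/ds^2[H(s)] with H(s) = 2/(s^2 + 4):
differentiating 2 times and applying the sign gives 4*(3*s^2 - 4)/(s^2 + 4)^3.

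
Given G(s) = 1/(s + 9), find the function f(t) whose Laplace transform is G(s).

Since L{e^(-9t)} = 1/(s + 9), the inverse is e^(-9*t).

f(t) = exp(-9*t)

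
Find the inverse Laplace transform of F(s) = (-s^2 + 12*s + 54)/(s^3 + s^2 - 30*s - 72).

Factor the denominator: s^3 + s^2 - 30*s - 72 = (s - 6)*(s + 3)*(s + 4).
Partial fraction decomposition gives [1/(s - 6)] + [-1/(s + 4)] + [-1/(s + 3)].
Invert each term: 1/(s - 6) ↔ e^(6t); -1/(s + 4) ↔ -e^(-4t); -1/(s + 3) ↔ -e^(-3t).

exp(6*t) - exp(-3*t) - exp(-4*t)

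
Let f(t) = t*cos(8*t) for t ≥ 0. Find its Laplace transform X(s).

L{cos(8t)} = s/(s^2 + 64).
Then apply L{t·g(t)} = -d/ds[G(s)] with G(s) = s/(s^2 + 64):
differentiating 1 time and applying the sign gives (s - 8)*(s + 8)/(s^2 + 64)^2.

X(s) = (s - 8)*(s + 8)/(s^2 + 64)^2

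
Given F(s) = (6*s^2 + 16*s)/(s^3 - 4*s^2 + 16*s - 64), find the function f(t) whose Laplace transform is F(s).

Factor the denominator: s^3 - 4*s^2 + 16*s - 64 = (s - 4)*(s^2 + 16).
Partial fraction decomposition gives [5/(s - 4)] + [s/(s^2 + 16)] + [20/(s^2 + 16)].
Invert each term: 5/(s - 4) ↔ 5e^(4t); 1·s/(s^2 + 16) ↔ cos(4t); 5·4/(s^2 + 16) ↔ 5sin(4t).

f(t) = 5*exp(4*t) + 5*sin(4*t) + cos(4*t)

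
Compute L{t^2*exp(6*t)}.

L{t^2} = 2!/s^3 = 2/s^3.
By the first shifting theorem, multiplying by e^(6t) replaces s with s - 6.

2/(s - 6)^3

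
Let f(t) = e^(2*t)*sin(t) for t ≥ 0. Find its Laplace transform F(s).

L{sin(t)} = 1/(s^2 + 1).
By the first shifting theorem, multiplying by e^(2t) replaces s with s - 2.

F(s) = 1/((s - 2)^2 + 1)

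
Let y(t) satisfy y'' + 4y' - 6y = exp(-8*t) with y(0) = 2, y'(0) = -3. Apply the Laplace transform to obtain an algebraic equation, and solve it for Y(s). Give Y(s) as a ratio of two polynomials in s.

Transform both sides with L{·}.
Using L{y''} = s^2 Y - s·y(0) - y'(0) and L{y'} = sY - y(0), with y(0) = 2, y'(0) = -3, the left side becomes (s^2 + 4*s - 6)Y - (2*s + 5).
The right side is L{exp(-8*t)} = 1/(s + 8).
So (s^2 + 4*s - 6)Y = 1/(s + 8) + (2*s + 5).
Solve for Y(s) and write it as one ratio of polynomials.

Y(s) = (2*s^2 + 21*s + 41)/(s^3 + 12*s^2 + 26*s - 48)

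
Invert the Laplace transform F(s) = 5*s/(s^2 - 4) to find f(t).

Since L{cosh(2t)} = s/(s^2 - 4), the inverse is cosh(2*t), scaled by 5.

f(t) = 5*cosh(2*t)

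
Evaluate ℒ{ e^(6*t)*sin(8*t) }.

L{sin(8t)} = 8/(s^2 + 64).
By the first shifting theorem, multiplying by e^(6t) replaces s with s - 6.

8/((s - 6)^2 + 64)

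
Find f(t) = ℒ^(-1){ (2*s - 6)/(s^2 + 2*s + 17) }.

f(t) = -2*exp(-t)*sin(4*t) + 2*exp(-t)*cos(4*t)

Complete the square in the denominator: s^2 + 2*s + 17 = (s + 1)^2 + 4^2.
Split the numerator to match: 2*s - 6 = 2·(s + 1) - 2·4.
Invert each term: 2·(s + 1)/((s + 1)^2 + 16) ↔ 2e^(-t)cos(4t); -2·4/((s + 1)^2 + 16) ↔ -2e^(-t)sin(4t).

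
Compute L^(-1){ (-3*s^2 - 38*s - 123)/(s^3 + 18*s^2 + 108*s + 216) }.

-3*t^2*exp(-6*t)/2 - 2*t*exp(-6*t) - 3*exp(-6*t)

Factor the denominator: s^3 + 18*s^2 + 108*s + 216 = (s + 6)^3.
Partial fraction decomposition gives [-3/(s + 6)] + [-2/(s + 6)^2] + [-3/(s + 6)^3].
Invert each term: -3/(s + 6) ↔ -3e^(-6t); -2/(s + 6)^2 ↔ -2t·e^(-6t); -3/(s + 6)^3 ↔ (-3/2)t^2·e^(-6t).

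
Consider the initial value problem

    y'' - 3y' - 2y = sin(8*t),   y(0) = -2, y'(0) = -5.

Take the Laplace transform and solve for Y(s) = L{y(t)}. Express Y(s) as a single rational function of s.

Y(s) = (-2*s^3 + s^2 - 128*s + 72)/(s^4 - 3*s^3 + 62*s^2 - 192*s - 128)

Take the Laplace transform of both sides.
With L{y''} = s^2 Y - s·y(0) - y'(0) and L{y'} = sY - y(0), with y(0) = -2, y'(0) = -5: the LHS transforms to (s^2 - 3*s - 2)Y - (-2*s + 1).
The right side is L{sin(8*t)} = 8/(s^2 + 64).
So (s^2 - 3*s - 2)Y = 8/(s^2 + 64) + (-2*s + 1).
Isolate Y and clear denominators.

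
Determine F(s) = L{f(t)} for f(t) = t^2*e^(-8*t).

L{e^(-8t)} = 1/(s + 8).
Then apply L{t^2·g(t)} = (-1)^2 d^2/ds^2[G(s)] with G(s) = 1/(s + 8):
differentiating 2 times and applying the sign gives 2/(s + 8)^3.

F(s) = 2/(s + 8)^3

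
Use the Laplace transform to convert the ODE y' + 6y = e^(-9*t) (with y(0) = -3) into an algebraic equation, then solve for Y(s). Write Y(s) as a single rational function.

Y(s) = (-3*s - 26)/(s^2 + 15*s + 54)

Take the Laplace transform of both sides.
Using L{y'} = sY - y(0) = sY - (-3), the left side becomes (s + 6)Y - (-3).
The right side is L{e^(-9*t)} = 1/(s + 9).
So (s + 6)Y = 1/(s + 9) + (-3).
Divide through and combine into a single rational function.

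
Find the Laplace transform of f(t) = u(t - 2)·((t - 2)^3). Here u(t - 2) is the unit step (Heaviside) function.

6*exp(-2*s)/s^4

By the second shifting theorem, L{u(t - c)·g(t - c)} = e^(-cs)·H(s) with c = 2 and H(s) = L{g(t)}.
L{t^3} = 3!/s^4 = 6/s^4.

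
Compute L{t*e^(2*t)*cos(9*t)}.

L{cos(9t)} = s/(s^2 + 81).
Multiplying by e^(2t) shifts s → s - 2, so L{e^(2*t)*cos(9*t)} = (s - 2)/((s - 2)^2 + 81).
Then apply L{t·g(t)} = -d/ds[G(s)] with G(s) = (s - 2)/((s - 2)^2 + 81):
differentiating 1 time and applying the sign gives (s - 11)*(s + 7)/(s^2 - 4*s + 85)^2.

(s - 11)*(s + 7)/(s^2 - 4*s + 85)^2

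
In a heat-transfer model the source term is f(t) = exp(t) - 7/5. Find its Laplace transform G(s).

G(s) = 1/(s - 1) - 7/(5*s)

Apply the Laplace transform termwise.
L{e^(t)} = 1/(s - 1); L{-7/5} = (-7/5)/s.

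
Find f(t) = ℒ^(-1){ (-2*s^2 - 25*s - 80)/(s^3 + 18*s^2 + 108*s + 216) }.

Factor the denominator: s^3 + 18*s^2 + 108*s + 216 = (s + 6)^3.
Partial fraction decomposition gives [-2/(s + 6)] + [-1/(s + 6)^2] + [-2/(s + 6)^3].
Invert each term: -2/(s + 6) ↔ -2e^(-6t); -1/(s + 6)^2 ↔ -t·e^(-6t); -2/(s + 6)^3 ↔ (-1)t^2·e^(-6t).

f(t) = -t^2*exp(-6*t) - t*exp(-6*t) - 2*exp(-6*t)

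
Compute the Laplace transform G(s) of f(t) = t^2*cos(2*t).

L{cos(2t)} = s/(s^2 + 4).
Then apply L{t^2·g(t)} = (-1)^2 d^2/ds^2[H(s)] with H(s) = s/(s^2 + 4):
differentiating 2 times and applying the sign gives 2*s*(s^2 - 12)/(s^2 + 4)^3.

G(s) = 2*s*(s^2 - 12)/(s^2 + 4)^3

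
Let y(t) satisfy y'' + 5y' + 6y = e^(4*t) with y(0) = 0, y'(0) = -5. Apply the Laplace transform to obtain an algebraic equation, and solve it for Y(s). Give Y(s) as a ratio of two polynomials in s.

Y(s) = (-5*s + 21)/(s^3 + s^2 - 14*s - 24)

Take the Laplace transform of both sides.
Using L{y''} = s^2 Y - s·y(0) - y'(0) and L{y'} = sY - y(0), with y(0) = 0, y'(0) = -5, the left side becomes (s^2 + 5*s + 6)Y - (-5).
The right side is L{e^(4*t)} = 1/(s - 4).
So (s^2 + 5*s + 6)Y = 1/(s - 4) + (-5).
Isolate Y and clear denominators.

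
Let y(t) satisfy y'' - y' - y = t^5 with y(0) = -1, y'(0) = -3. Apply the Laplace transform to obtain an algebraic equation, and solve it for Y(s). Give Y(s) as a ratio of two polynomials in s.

Y(s) = (-s^7 - 2*s^6 + 120)/(s^8 - s^7 - s^6)

Laplace-transform each side.
With L{y''} = s^2 Y - s·y(0) - y'(0) and L{y'} = sY - y(0), with y(0) = -1, y'(0) = -3: the LHS transforms to (s^2 - s - 1)Y - (-s - 2).
The right side is L{t^5} = 120/s^6.
So (s^2 - s - 1)Y = 120/s^6 + (-s - 2).
Isolate Y and clear denominators.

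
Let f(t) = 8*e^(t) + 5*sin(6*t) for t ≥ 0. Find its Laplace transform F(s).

F(s) = 30/(s^2 + 36) + 8/(s - 1)

The transform is linear, so treat each term independently.
(5)·[L{sin(6t)} = 6/(s^2 + 36)]; (8)·[L{e^(t)} = 1/(s - 1)].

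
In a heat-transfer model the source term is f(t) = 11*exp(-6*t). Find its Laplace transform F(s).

F(s) = 11/(s + 6)

L{11} = 11/s.
By the first shifting theorem, multiplying by e^(-6t) replaces s with s + 6.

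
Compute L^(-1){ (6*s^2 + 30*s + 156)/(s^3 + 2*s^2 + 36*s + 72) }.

Factor the denominator: s^3 + 2*s^2 + 36*s + 72 = (s + 2)*(s^2 + 36).
Partial fraction decomposition gives [3/(s + 2)] + [3*s/(s^2 + 36)] + [24/(s^2 + 36)].
Invert each term: 3/(s + 2) ↔ 3e^(-2t); 3·s/(s^2 + 36) ↔ 3cos(6t); 4·6/(s^2 + 36) ↔ 4sin(6t).

4*sin(6*t) + 3*cos(6*t) + 3*exp(-2*t)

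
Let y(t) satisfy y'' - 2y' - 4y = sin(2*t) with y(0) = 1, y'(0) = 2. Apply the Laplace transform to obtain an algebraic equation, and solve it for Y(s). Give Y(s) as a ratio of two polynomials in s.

Y(s) = (s^3 + 4*s + 2)/(s^4 - 2*s^3 - 8*s - 16)

Apply the Laplace transform to the equation.
The derivative rules (L{y''} = s^2 Y - s·y(0) - y'(0) and L{y'} = sY - y(0), with y(0) = 1, y'(0) = 2) turn the left side into (s^2 - 2*s - 4)Y - (s).
The right side is L{sin(2*t)} = 2/(s^2 + 4).
So (s^2 - 2*s - 4)Y = 2/(s^2 + 4) + (s).
Isolate Y and clear denominators.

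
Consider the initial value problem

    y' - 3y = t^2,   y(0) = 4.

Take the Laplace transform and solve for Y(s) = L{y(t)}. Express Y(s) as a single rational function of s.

Y(s) = (4*s^3 + 2)/(s^4 - 3*s^3)

Transform both sides with L{·}.
The derivative rules (L{y'} = sY - y(0) = sY - 4) turn the left side into (s - 3)Y - (4).
The right side is L{t^2} = 2/s^3.
So (s - 3)Y = 2/s^3 + (4).
Divide through and combine into a single rational function.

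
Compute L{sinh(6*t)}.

6/(s^2 - 36)

L{sinh(6t)} = 6/(s^2 - 36).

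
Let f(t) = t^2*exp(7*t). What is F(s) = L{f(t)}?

F(s) = 2/(s - 7)^3

L{e^(7t)} = 1/(s - 7).
Then apply L{t^2·g(t)} = (-1)^2 d^2/ds^2[G(s)] with G(s) = 1/(s - 7):
differentiating 2 times and applying the sign gives 2/(s - 7)^3.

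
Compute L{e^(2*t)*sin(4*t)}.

4/((s - 2)^2 + 16)

L{sin(4t)} = 4/(s^2 + 16).
By the first shifting theorem, multiplying by e^(2t) replaces s with s - 2.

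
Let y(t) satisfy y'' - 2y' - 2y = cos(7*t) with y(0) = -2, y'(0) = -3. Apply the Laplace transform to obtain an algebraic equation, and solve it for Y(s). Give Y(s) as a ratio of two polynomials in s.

Y(s) = (-2*s^3 + s^2 - 97*s + 49)/(s^4 - 2*s^3 + 47*s^2 - 98*s - 98)

Take the Laplace transform of both sides.
The derivative rules (L{y''} = s^2 Y - s·y(0) - y'(0) and L{y'} = sY - y(0), with y(0) = -2, y'(0) = -3) turn the left side into (s^2 - 2*s - 2)Y - (-2*s + 1).
The right side is L{cos(7*t)} = s/(s^2 + 49).
So (s^2 - 2*s - 2)Y = s/(s^2 + 49) + (-2*s + 1).
Isolate Y and clear denominators.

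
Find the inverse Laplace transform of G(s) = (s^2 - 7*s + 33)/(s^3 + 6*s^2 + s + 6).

Factor the denominator: s^3 + 6*s^2 + s + 6 = (s + 6)*(s^2 + 1).
Partial fraction decomposition gives [3/(s + 6)] + [-2*s/(s^2 + 1)] + [5/(s^2 + 1)].
Invert each term: 3/(s + 6) ↔ 3e^(-6t); -2·s/(s^2 + 1) ↔ -2cos(t); 5·1/(s^2 + 1) ↔ 5sin(t).

5*sin(t) - 2*cos(t) + 3*exp(-6*t)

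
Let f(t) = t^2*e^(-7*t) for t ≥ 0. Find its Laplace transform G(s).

G(s) = 2/(s + 7)^3

L{e^(-7t)} = 1/(s + 7).
Then apply L{t^2·g(t)} = (-1)^2 d^2/ds^2[H(s)] with H(s) = 1/(s + 7):
differentiating 2 times and applying the sign gives 2/(s + 7)^3.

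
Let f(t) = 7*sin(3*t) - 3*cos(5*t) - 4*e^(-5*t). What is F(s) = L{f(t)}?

F(s) = -3*s/(s^2 + 25) + 21/(s^2 + 9) - 4/(s + 5)

The transform is linear, so treat each term independently.
(-4)·[L{e^(-5t)} = 1/(s + 5)]; (7)·[L{sin(3t)} = 3/(s^2 + 9)]; (-3)·[L{cos(5t)} = s/(s^2 + 25)].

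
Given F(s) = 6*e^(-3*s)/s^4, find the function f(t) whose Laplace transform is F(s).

The factor e^(-3s) signals a time shift by c = 3 (second shifting theorem).
L{t^3} = 3!/s^4 = 6/s^4, so L^-1{6/s^4} = t^3.
Hence the inverse is u(t - 3) times that function evaluated at t - 3.

f(t) = Heaviside(t - 3)*((t - 3)^3)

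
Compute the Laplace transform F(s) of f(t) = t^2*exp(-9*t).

L{e^(-9t)} = 1/(s + 9).
Then apply L{t^2·g(t)} = (-1)^2 d^2/ds^2[G(s)] with G(s) = 1/(s + 9):
differentiating 2 times and applying the sign gives 2/(s + 9)^3.

F(s) = 2/(s + 9)^3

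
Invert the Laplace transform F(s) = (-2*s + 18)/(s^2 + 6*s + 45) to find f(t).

f(t) = 4*exp(-3*t)*sin(6*t) - 2*exp(-3*t)*cos(6*t)

Complete the square in the denominator: s^2 + 6*s + 45 = (s + 3)^2 + 6^2.
Split the numerator to match: -2*s + 18 = -2·(s + 3) + 4·6.
Invert each term: -2·(s + 3)/((s + 3)^2 + 36) ↔ -2e^(-3t)cos(6t); 4·6/((s + 3)^2 + 36) ↔ 4e^(-3t)sin(6t).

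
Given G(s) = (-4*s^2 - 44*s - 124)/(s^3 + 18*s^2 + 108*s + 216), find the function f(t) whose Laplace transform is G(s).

f(t) = -2*t^2*exp(-6*t) + 4*t*exp(-6*t) - 4*exp(-6*t)

Factor the denominator: s^3 + 18*s^2 + 108*s + 216 = (s + 6)^3.
Partial fraction decomposition gives [-4/(s + 6)] + [4/(s + 6)^2] + [-4/(s + 6)^3].
Invert each term: -4/(s + 6) ↔ -4e^(-6t); 4/(s + 6)^2 ↔ 4t·e^(-6t); -4/(s + 6)^3 ↔ (-2)t^2·e^(-6t).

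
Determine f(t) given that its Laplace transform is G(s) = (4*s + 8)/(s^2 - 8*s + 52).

f(t) = 4*exp(4*t)*sin(6*t) + 4*exp(4*t)*cos(6*t)

Complete the square in the denominator: s^2 - 8*s + 52 = (s - 4)^2 + 6^2.
Split the numerator to match: 4*s + 8 = 4·(s - 4) + 4·6.
Invert each term: 4·(s - 4)/((s - 4)^2 + 36) ↔ 4e^(4t)cos(6t); 4·6/((s - 4)^2 + 36) ↔ 4e^(4t)sin(6t).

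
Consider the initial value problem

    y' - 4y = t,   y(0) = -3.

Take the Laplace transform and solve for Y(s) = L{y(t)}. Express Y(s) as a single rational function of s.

Apply the Laplace transform to the equation.
The derivative rules (L{y'} = sY - y(0) = sY - (-3)) turn the left side into (s - 4)Y - (-3).
The right side is L{t} = s^(-2).
So (s - 4)Y = s^(-2) + (-3).
Divide through and combine into a single rational function.

Y(s) = (-3*s^2 + 1)/(s^3 - 4*s^2)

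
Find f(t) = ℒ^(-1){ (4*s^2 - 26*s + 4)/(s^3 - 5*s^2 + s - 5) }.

f(t) = -exp(5*t) - sin(t) + 5*cos(t)

Factor the denominator: s^3 - 5*s^2 + s - 5 = (s - 5)*(s^2 + 1).
Partial fraction decomposition gives [-1/(s - 5)] + [5*s/(s^2 + 1)] + [-1/(s^2 + 1)].
Invert each term: -1/(s - 5) ↔ -e^(5t); 5·s/(s^2 + 1) ↔ 5cos(t); -1·1/(s^2 + 1) ↔ -sin(t).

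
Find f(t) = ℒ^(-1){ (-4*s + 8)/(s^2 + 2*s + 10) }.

Complete the square in the denominator: s^2 + 2*s + 10 = (s + 1)^2 + 3^2.
Split the numerator to match: -4*s + 8 = -4·(s + 1) + 4·3.
Invert each term: -4·(s + 1)/((s + 1)^2 + 9) ↔ -4e^(-t)cos(3t); 4·3/((s + 1)^2 + 9) ↔ 4e^(-t)sin(3t).

f(t) = 4*exp(-t)*sin(3*t) - 4*exp(-t)*cos(3*t)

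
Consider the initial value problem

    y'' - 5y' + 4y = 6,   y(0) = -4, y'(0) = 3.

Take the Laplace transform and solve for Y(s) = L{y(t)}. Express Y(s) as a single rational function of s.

Take the Laplace transform of both sides.
The derivative rules (L{y''} = s^2 Y - s·y(0) - y'(0) and L{y'} = sY - y(0), with y(0) = -4, y'(0) = 3) turn the left side into (s^2 - 5*s + 4)Y - (-4*s + 23).
The right side is L{6} = 6/s.
So (s^2 - 5*s + 4)Y = 6/s + (-4*s + 23).
Solve for Y(s) and write it as one ratio of polynomials.

Y(s) = (-4*s^2 + 23*s + 6)/(s^3 - 5*s^2 + 4*s)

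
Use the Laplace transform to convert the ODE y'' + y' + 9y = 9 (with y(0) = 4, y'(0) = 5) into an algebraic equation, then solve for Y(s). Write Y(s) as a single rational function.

Y(s) = (4*s^2 + 9*s + 9)/(s^3 + s^2 + 9*s)

Laplace-transform each side.
With L{y''} = s^2 Y - s·y(0) - y'(0) and L{y'} = sY - y(0), with y(0) = 4, y'(0) = 5: the LHS transforms to (s^2 + s + 9)Y - (4*s + 9).
The right side is L{9} = 9/s.
So (s^2 + s + 9)Y = 9/s + (4*s + 9).
Divide through and combine into a single rational function.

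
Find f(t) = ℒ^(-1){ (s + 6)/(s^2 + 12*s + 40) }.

Rewrite the denominator: s^2 + 12*s + 40 = (s + 6)^2 + 4.
The form in (s + 6) signals a first-shifting-theorem factor e^(-6t).
Since L{cos(2t)} = s/(s^2 + 4), the inverse is exp(-6*t)*cos(2*t).

f(t) = exp(-6*t)*cos(2*t)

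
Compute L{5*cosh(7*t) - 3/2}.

The transform is linear, so treat each term independently.
(5)·[L{cosh(7t)} = s/(s^2 - 49)]; L{-3/2} = (-3/2)/s.

5*s/(s^2 - 49) - 3/(2*s)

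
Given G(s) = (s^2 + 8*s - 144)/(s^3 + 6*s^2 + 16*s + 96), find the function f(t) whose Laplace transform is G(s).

f(t) = -4*sin(4*t) + 4*cos(4*t) - 3*exp(-6*t)

Factor the denominator: s^3 + 6*s^2 + 16*s + 96 = (s + 6)*(s^2 + 16).
Partial fraction decomposition gives [-3/(s + 6)] + [4*s/(s^2 + 16)] + [-16/(s^2 + 16)].
Invert each term: -3/(s + 6) ↔ -3e^(-6t); 4·s/(s^2 + 16) ↔ 4cos(4t); -4·4/(s^2 + 16) ↔ -4sin(4t).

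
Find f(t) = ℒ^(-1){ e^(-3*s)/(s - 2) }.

f(t) = Heaviside(t - 3)*(exp(2*t - 6))

The factor e^(-3s) signals a time shift by c = 3 (second shifting theorem).
L{e^(2t)} = 1/(s - 2), so L^-1{1/(s - 2)} = e^(2*t).
Hence the inverse is u(t - 3) times that function evaluated at t - 3.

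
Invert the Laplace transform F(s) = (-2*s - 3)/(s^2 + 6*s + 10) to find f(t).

Complete the square in the denominator: s^2 + 6*s + 10 = (s + 3)^2 + 1^2.
Split the numerator to match: -2*s - 3 = -2·(s + 3) + 3·1.
Invert each term: -2·(s + 3)/((s + 3)^2 + 1) ↔ -2e^(-3t)cos(t); 3·1/((s + 3)^2 + 1) ↔ 3e^(-3t)sin(t).

f(t) = 3*exp(-3*t)*sin(t) - 2*exp(-3*t)*cos(t)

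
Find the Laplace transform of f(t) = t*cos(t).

L{cos(t)} = s/(s^2 + 1).
Then apply L{t·g(t)} = -d/ds[G(s)] with G(s) = s/(s^2 + 1):
differentiating 1 time and applying the sign gives (s - 1)*(s + 1)/(s^2 + 1)^2.

(s - 1)*(s + 1)/(s^2 + 1)^2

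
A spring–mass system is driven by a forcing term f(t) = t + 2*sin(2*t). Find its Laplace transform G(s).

G(s) = 4/(s^2 + 4) + s^(-2)

Apply the Laplace transform termwise.
L{t} = 1!/s^2 = 1/s^2; (2)·[L{sin(2t)} = 2/(s^2 + 4)].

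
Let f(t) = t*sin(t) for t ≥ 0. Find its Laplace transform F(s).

F(s) = 2*s/(s^2 + 1)^2

L{sin(t)} = 1/(s^2 + 1).
Then apply L{t·g(t)} = -d/ds[G(s)] with G(s) = 1/(s^2 + 1):
differentiating 1 time and applying the sign gives 2*s/(s^2 + 1)^2.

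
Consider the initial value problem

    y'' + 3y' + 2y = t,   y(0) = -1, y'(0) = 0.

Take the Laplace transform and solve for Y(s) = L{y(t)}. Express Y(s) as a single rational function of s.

Take the Laplace transform of both sides.
With L{y''} = s^2 Y - s·y(0) - y'(0) and L{y'} = sY - y(0), with y(0) = -1, y'(0) = 0: the LHS transforms to (s^2 + 3*s + 2)Y - (-s - 3).
The right side is L{t} = s^(-2).
So (s^2 + 3*s + 2)Y = s^(-2) + (-s - 3).
Divide through and combine into a single rational function.

Y(s) = (-s^3 - 3*s^2 + 1)/(s^4 + 3*s^3 + 2*s^2)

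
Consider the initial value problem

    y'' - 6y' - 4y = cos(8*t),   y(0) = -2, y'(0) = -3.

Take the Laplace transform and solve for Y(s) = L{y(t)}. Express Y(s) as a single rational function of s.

Y(s) = (-2*s^3 + 9*s^2 - 127*s + 576)/(s^4 - 6*s^3 + 60*s^2 - 384*s - 256)

Laplace-transform each side.
With L{y''} = s^2 Y - s·y(0) - y'(0) and L{y'} = sY - y(0), with y(0) = -2, y'(0) = -3: the LHS transforms to (s^2 - 6*s - 4)Y - (-2*s + 9).
The right side is L{cos(8*t)} = s/(s^2 + 64).
So (s^2 - 6*s - 4)Y = s/(s^2 + 64) + (-2*s + 9).
Isolate Y and clear denominators.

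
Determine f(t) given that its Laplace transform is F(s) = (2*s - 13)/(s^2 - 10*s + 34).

f(t) = -exp(5*t)*sin(3*t) + 2*exp(5*t)*cos(3*t)

Complete the square in the denominator: s^2 - 10*s + 34 = (s - 5)^2 + 3^2.
Split the numerator to match: 2*s - 13 = 2·(s - 5) - 1·3.
Invert each term: 2·(s - 5)/((s - 5)^2 + 9) ↔ 2e^(5t)cos(3t); -1·3/((s - 5)^2 + 9) ↔ -e^(5t)sin(3t).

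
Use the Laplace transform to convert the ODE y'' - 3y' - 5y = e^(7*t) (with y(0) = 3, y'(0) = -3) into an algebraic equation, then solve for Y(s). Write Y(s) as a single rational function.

Y(s) = (3*s^2 - 33*s + 85)/(s^3 - 10*s^2 + 16*s + 35)

Transform both sides with L{·}.
Using L{y''} = s^2 Y - s·y(0) - y'(0) and L{y'} = sY - y(0), with y(0) = 3, y'(0) = -3, the left side becomes (s^2 - 3*s - 5)Y - (3*s - 12).
The right side is L{e^(7*t)} = 1/(s - 7).
So (s^2 - 3*s - 5)Y = 1/(s - 7) + (3*s - 12).
Solve for Y(s) and write it as one ratio of polynomials.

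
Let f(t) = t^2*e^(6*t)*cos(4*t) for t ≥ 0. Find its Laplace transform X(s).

L{cos(4t)} = s/(s^2 + 16).
Multiplying by e^(6t) shifts s → s - 6, so L{e^(6*t)*cos(4*t)} = (s - 6)/((s - 6)^2 + 16).
Then apply L{t^2·g(t)} = (-1)^2 d^2/ds^2[G(s)] with G(s) = (s - 6)/((s - 6)^2 + 16):
differentiating 2 times and applying the sign gives 2*(s - 6)*(s^2 - 12*s - 12)/(s^2 - 12*s + 52)^3.

X(s) = 2*(s - 6)*(s^2 - 12*s - 12)/(s^2 - 12*s + 52)^3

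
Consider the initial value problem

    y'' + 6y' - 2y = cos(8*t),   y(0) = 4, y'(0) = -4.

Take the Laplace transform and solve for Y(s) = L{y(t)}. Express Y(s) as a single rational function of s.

Laplace-transform each side.
The derivative rules (L{y''} = s^2 Y - s·y(0) - y'(0) and L{y'} = sY - y(0), with y(0) = 4, y'(0) = -4) turn the left side into (s^2 + 6*s - 2)Y - (4*s + 20).
The right side is L{cos(8*t)} = s/(s^2 + 64).
So (s^2 + 6*s - 2)Y = s/(s^2 + 64) + (4*s + 20).
Divide through and combine into a single rational function.

Y(s) = (4*s^3 + 20*s^2 + 257*s + 1280)/(s^4 + 6*s^3 + 62*s^2 + 384*s - 128)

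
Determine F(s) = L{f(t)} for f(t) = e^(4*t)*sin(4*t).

L{sin(4t)} = 4/(s^2 + 16).
By the first shifting theorem, multiplying by e^(4t) replaces s with s - 4.

F(s) = 4/((s - 4)^2 + 16)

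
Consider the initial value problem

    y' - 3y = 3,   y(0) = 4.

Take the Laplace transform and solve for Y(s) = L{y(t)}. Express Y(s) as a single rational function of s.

Take the Laplace transform of both sides.
With L{y'} = sY - y(0) = sY - 4: the LHS transforms to (s - 3)Y - (4).
The right side is L{3} = 3/s.
So (s - 3)Y = 3/s + (4).
Isolate Y and clear denominators.

Y(s) = (4*s + 3)/(s^2 - 3*s)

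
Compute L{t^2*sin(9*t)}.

54*(s^2 - 27)/(s^2 + 81)^3

L{sin(9t)} = 9/(s^2 + 81).
Then apply L{t^2·g(t)} = (-1)^2 d^2/ds^2[G(s)] with G(s) = 9/(s^2 + 81):
differentiating 2 times and applying the sign gives 54*(s^2 - 27)/(s^2 + 81)^3.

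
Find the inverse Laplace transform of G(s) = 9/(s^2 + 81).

Since L{sin(9t)} = 9/(s^2 + 81), the inverse is sin(9*t).

sin(9*t)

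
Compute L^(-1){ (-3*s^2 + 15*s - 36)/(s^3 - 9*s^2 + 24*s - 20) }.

6*t*exp(2*t) - 4*exp(5*t) + exp(2*t)

Factor the denominator: s^3 - 9*s^2 + 24*s - 20 = (s - 5)*(s - 2)^2.
Partial fraction decomposition gives [1/(s - 2)] + [6/(s - 2)^2] + [-4/(s - 5)].
Invert each term: 1/(s - 2) ↔ e^(2t); 6/(s - 2)^2 ↔ 6t·e^(2t); -4/(s - 5) ↔ -4e^(5t).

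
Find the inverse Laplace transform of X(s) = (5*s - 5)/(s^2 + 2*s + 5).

-5*exp(-t)*sin(2*t) + 5*exp(-t)*cos(2*t)

Complete the square in the denominator: s^2 + 2*s + 5 = (s + 1)^2 + 2^2.
Split the numerator to match: 5*s - 5 = 5·(s + 1) - 5·2.
Invert each term: 5·(s + 1)/((s + 1)^2 + 4) ↔ 5e^(-t)cos(2t); -5·2/((s + 1)^2 + 4) ↔ -5e^(-t)sin(2t).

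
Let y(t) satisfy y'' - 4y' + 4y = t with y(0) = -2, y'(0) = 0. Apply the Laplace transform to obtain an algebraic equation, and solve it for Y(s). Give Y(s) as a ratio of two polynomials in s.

Take the Laplace transform of both sides.
With L{y''} = s^2 Y - s·y(0) - y'(0) and L{y'} = sY - y(0), with y(0) = -2, y'(0) = 0: the LHS transforms to (s^2 - 4*s + 4)Y - (-2*s + 8).
The right side is L{t} = s^(-2).
So (s^2 - 4*s + 4)Y = s^(-2) + (-2*s + 8).
Solve for Y(s) and write it as one ratio of polynomials.

Y(s) = (-2*s^3 + 8*s^2 + 1)/(s^4 - 4*s^3 + 4*s^2)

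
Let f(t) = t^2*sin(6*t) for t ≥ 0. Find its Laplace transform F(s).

F(s) = 36*(s^2 - 12)/(s^2 + 36)^3

L{sin(6t)} = 6/(s^2 + 36).
Then apply L{t^2·g(t)} = (-1)^2 d^2/ds^2[G(s)] with G(s) = 6/(s^2 + 36):
differentiating 2 times and applying the sign gives 36*(s^2 - 12)/(s^2 + 36)^3.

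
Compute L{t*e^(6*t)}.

L{e^(6t)} = 1/(s - 6).
Then apply L{t·g(t)} = -d/ds[H(s)] with H(s) = 1/(s - 6):
differentiating 1 time and applying the sign gives (s - 6)^(-2).

(s - 6)^(-2)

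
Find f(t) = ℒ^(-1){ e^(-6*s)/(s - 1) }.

f(t) = Heaviside(t - 6)*(exp(t - 6))

The factor e^(-6s) signals a time shift by c = 6 (second shifting theorem).
L{e^(t)} = 1/(s - 1), so L^-1{1/(s - 1)} = e^(t).
Hence the inverse is u(t - 6) times that function evaluated at t - 6.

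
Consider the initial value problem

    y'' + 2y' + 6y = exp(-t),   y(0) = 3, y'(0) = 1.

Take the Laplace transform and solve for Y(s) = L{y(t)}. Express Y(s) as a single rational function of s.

Apply the Laplace transform to the equation.
The derivative rules (L{y''} = s^2 Y - s·y(0) - y'(0) and L{y'} = sY - y(0), with y(0) = 3, y'(0) = 1) turn the left side into (s^2 + 2*s + 6)Y - (3*s + 7).
The right side is L{exp(-t)} = 1/(s + 1).
So (s^2 + 2*s + 6)Y = 1/(s + 1) + (3*s + 7).
Isolate Y and clear denominators.

Y(s) = (3*s^2 + 10*s + 8)/(s^3 + 3*s^2 + 8*s + 6)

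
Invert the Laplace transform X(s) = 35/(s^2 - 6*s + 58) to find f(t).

Rewrite the denominator: s^2 - 6*s + 58 = (s - 3)^2 + 49.
The form in (s - 3) signals a first-shifting-theorem factor e^(3t).
Since L{sin(7t)} = 7/(s^2 + 49), the inverse is e^(3*t)*sin(7*t), scaled by 5.

f(t) = 5*exp(3*t)*sin(7*t)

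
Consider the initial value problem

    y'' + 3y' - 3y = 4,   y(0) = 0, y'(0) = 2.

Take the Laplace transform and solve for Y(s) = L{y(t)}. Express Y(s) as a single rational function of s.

Y(s) = (2*s + 4)/(s^3 + 3*s^2 - 3*s)

Take the Laplace transform of both sides.
Using L{y''} = s^2 Y - s·y(0) - y'(0) and L{y'} = sY - y(0), with y(0) = 0, y'(0) = 2, the left side becomes (s^2 + 3*s - 3)Y - (2).
The right side is L{4} = 4/s.
So (s^2 + 3*s - 3)Y = 4/s + (2).
Isolate Y and clear denominators.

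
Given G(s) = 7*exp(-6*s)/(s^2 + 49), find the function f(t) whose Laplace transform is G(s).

The factor e^(-6s) signals a time shift by c = 6 (second shifting theorem).
L{sin(7t)} = 7/(s^2 + 49), so L^-1{7/(s^2 + 49)} = sin(7*t).
Hence the inverse is u(t - 6) times that function evaluated at t - 6.

f(t) = Heaviside(t - 6)*(sin(7*t - 42))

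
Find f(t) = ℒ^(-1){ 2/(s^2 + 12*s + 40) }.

Rewrite the denominator: s^2 + 12*s + 40 = (s + 6)^2 + 4.
The form in (s + 6) signals a first-shifting-theorem factor e^(-6t).
Since L{sin(2t)} = 2/(s^2 + 4), the inverse is exp(-6*t)*sin(2*t).

f(t) = exp(-6*t)*sin(2*t)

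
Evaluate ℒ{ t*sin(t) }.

L{sin(t)} = 1/(s^2 + 1).
Then apply L{t·g(t)} = -d/ds[G(s)] with G(s) = 1/(s^2 + 1):
differentiating 1 time and applying the sign gives 2*s/(s^2 + 1)^2.

2*s/(s^2 + 1)^2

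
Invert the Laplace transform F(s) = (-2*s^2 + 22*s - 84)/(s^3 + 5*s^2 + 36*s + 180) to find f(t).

Factor the denominator: s^3 + 5*s^2 + 36*s + 180 = (s + 5)*(s^2 + 36).
Partial fraction decomposition gives [-4/(s + 5)] + [2*s/(s^2 + 36)] + [12/(s^2 + 36)].
Invert each term: -4/(s + 5) ↔ -4e^(-5t); 2·s/(s^2 + 36) ↔ 2cos(6t); 2·6/(s^2 + 36) ↔ 2sin(6t).

f(t) = 2*sin(6*t) + 2*cos(6*t) - 4*exp(-5*t)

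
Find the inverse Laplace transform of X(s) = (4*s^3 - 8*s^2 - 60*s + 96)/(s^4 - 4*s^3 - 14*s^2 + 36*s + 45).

Factor the denominator: s^4 - 4*s^3 - 14*s^2 + 36*s + 45 = (s - 5)*(s - 3)*(s + 1)*(s + 3).
Partial fraction decomposition gives [1/(s - 3)] + [-1/(s + 3)] + [1/(s - 5)] + [3/(s + 1)].
Invert each term: 1/(s - 3) ↔ e^(3t); -1/(s + 3) ↔ -e^(-3t); 1/(s - 5) ↔ e^(5t); 3/(s + 1) ↔ 3e^(-t).

exp(5*t) + exp(3*t) + 3*exp(-t) - exp(-3*t)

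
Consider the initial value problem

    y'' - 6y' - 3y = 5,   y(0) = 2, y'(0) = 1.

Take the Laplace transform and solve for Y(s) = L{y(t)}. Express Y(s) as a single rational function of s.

Apply the Laplace transform to the equation.
With L{y''} = s^2 Y - s·y(0) - y'(0) and L{y'} = sY - y(0), with y(0) = 2, y'(0) = 1: the LHS transforms to (s^2 - 6*s - 3)Y - (2*s - 11).
The right side is L{5} = 5/s.
So (s^2 - 6*s - 3)Y = 5/s + (2*s - 11).
Solve for Y(s) and write it as one ratio of polynomials.

Y(s) = (2*s^2 - 11*s + 5)/(s^3 - 6*s^2 - 3*s)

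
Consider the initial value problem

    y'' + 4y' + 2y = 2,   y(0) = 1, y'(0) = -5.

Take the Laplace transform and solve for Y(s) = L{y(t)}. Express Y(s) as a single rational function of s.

Laplace-transform each side.
Using L{y''} = s^2 Y - s·y(0) - y'(0) and L{y'} = sY - y(0), with y(0) = 1, y'(0) = -5, the left side becomes (s^2 + 4*s + 2)Y - (s - 1).
The right side is L{2} = 2/s.
So (s^2 + 4*s + 2)Y = 2/s + (s - 1).
Isolate Y and clear denominators.

Y(s) = (s^2 - s + 2)/(s^3 + 4*s^2 + 2*s)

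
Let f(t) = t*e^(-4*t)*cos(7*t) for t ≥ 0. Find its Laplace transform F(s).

L{cos(7t)} = s/(s^2 + 49).
Multiplying by e^(-4t) shifts s → s + 4, so L{e^(-4*t)*cos(7*t)} = (s + 4)/((s + 4)^2 + 49).
Then apply L{t·g(t)} = -d/ds[G(s)] with G(s) = (s + 4)/((s + 4)^2 + 49):
differentiating 1 time and applying the sign gives (s - 3)*(s + 11)/(s^2 + 8*s + 65)^2.

F(s) = (s - 3)*(s + 11)/(s^2 + 8*s + 65)^2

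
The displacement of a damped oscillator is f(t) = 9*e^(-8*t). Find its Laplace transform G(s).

L{9} = 9/s.
By the first shifting theorem, multiplying by e^(-8t) replaces s with s + 8.

G(s) = 9/(s + 8)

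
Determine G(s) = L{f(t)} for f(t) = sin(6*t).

L{sin(6t)} = 6/(s^2 + 36).

G(s) = 6/(s^2 + 36)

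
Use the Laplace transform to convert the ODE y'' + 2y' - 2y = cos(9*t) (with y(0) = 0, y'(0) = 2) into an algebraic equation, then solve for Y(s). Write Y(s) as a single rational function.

Y(s) = (2*s^2 + s + 162)/(s^4 + 2*s^3 + 79*s^2 + 162*s - 162)

Laplace-transform each side.
With L{y''} = s^2 Y - s·y(0) - y'(0) and L{y'} = sY - y(0), with y(0) = 0, y'(0) = 2: the LHS transforms to (s^2 + 2*s - 2)Y - (2).
The right side is L{cos(9*t)} = s/(s^2 + 81).
So (s^2 + 2*s - 2)Y = s/(s^2 + 81) + (2).
Divide through and combine into a single rational function.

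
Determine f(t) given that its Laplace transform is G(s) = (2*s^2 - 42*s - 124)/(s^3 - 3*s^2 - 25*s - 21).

Factor the denominator: s^3 - 3*s^2 - 25*s - 21 = (s - 7)*(s + 1)*(s + 3).
Partial fraction decomposition gives [5/(s + 1)] + [-4/(s - 7)] + [1/(s + 3)].
Invert each term: 5/(s + 1) ↔ 5e^(-t); -4/(s - 7) ↔ -4e^(7t); 1/(s + 3) ↔ e^(-3t).

f(t) = -4*exp(7*t) + 5*exp(-t) + exp(-3*t)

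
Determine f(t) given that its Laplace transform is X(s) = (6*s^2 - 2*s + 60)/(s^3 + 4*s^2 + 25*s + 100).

Factor the denominator: s^3 + 4*s^2 + 25*s + 100 = (s + 4)*(s^2 + 25).
Partial fraction decomposition gives [4/(s + 4)] + [2*s/(s^2 + 25)] + [-10/(s^2 + 25)].
Invert each term: 4/(s + 4) ↔ 4e^(-4t); 2·s/(s^2 + 25) ↔ 2cos(5t); -2·5/(s^2 + 25) ↔ -2sin(5t).

f(t) = -2*sin(5*t) + 2*cos(5*t) + 4*exp(-4*t)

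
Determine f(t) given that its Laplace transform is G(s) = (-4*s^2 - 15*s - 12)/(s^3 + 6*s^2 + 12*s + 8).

f(t) = t^2*exp(-2*t) + t*exp(-2*t) - 4*exp(-2*t)

Factor the denominator: s^3 + 6*s^2 + 12*s + 8 = (s + 2)^3.
Partial fraction decomposition gives [-4/(s + 2)] + [(s + 2)^(-2)] + [2/(s + 2)^3].
Invert each term: -4/(s + 2) ↔ -4e^(-2t); 1/(s + 2)^2 ↔ t·e^(-2t); 2/(s + 2)^3 ↔ (1)t^2·e^(-2t).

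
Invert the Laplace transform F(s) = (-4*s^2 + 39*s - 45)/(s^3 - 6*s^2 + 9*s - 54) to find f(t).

f(t) = exp(6*t) + 3*sin(3*t) - 5*cos(3*t)

Factor the denominator: s^3 - 6*s^2 + 9*s - 54 = (s - 6)*(s^2 + 9).
Partial fraction decomposition gives [1/(s - 6)] + [-5*s/(s^2 + 9)] + [9/(s^2 + 9)].
Invert each term: 1/(s - 6) ↔ e^(6t); -5·s/(s^2 + 9) ↔ -5cos(3t); 3·3/(s^2 + 9) ↔ 3sin(3t).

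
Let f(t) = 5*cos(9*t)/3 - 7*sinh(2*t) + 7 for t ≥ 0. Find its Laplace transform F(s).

F(s) = 5*s/(3*(s^2 + 81)) - 14/(s^2 - 4) + 7/s

Apply the Laplace transform termwise.
L{7} = 7/s; (-7)·[L{sinh(2t)} = 2/(s^2 - 4)]; (5/3)·[L{cos(9t)} = s/(s^2 + 81)].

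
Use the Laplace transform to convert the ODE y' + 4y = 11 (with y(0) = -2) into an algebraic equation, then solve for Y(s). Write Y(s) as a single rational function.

Transform both sides with L{·}.
Using L{y'} = sY - y(0) = sY - (-2), the left side becomes (s + 4)Y - (-2).
The right side is L{11} = 11/s.
So (s + 4)Y = 11/s + (-2).
Divide through and combine into a single rational function.

Y(s) = (-2*s + 11)/(s^2 + 4*s)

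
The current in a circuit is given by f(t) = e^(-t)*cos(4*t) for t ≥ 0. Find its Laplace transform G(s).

G(s) = (s + 1)/((s + 1)^2 + 16)

L{cos(4t)} = s/(s^2 + 16).
By the first shifting theorem, multiplying by e^(-t) replaces s with s + 1.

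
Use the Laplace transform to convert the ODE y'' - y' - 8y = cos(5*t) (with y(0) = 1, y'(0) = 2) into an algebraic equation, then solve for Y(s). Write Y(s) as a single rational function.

Apply the Laplace transform to the equation.
The derivative rules (L{y''} = s^2 Y - s·y(0) - y'(0) and L{y'} = sY - y(0), with y(0) = 1, y'(0) = 2) turn the left side into (s^2 - s - 8)Y - (s + 1).
The right side is L{cos(5*t)} = s/(s^2 + 25).
So (s^2 - s - 8)Y = s/(s^2 + 25) + (s + 1).
Isolate Y and clear denominators.

Y(s) = (s^3 + s^2 + 26*s + 25)/(s^4 - s^3 + 17*s^2 - 25*s - 200)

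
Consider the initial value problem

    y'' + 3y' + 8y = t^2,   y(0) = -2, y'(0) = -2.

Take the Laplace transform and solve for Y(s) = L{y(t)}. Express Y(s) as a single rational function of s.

Apply the Laplace transform to the equation.
The derivative rules (L{y''} = s^2 Y - s·y(0) - y'(0) and L{y'} = sY - y(0), with y(0) = -2, y'(0) = -2) turn the left side into (s^2 + 3*s + 8)Y - (-2*s - 8).
The right side is L{t^2} = 2/s^3.
So (s^2 + 3*s + 8)Y = 2/s^3 + (-2*s - 8).
Isolate Y and clear denominators.

Y(s) = (-2*s^4 - 8*s^3 + 2)/(s^5 + 3*s^4 + 8*s^3)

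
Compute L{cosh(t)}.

s/(s^2 - 1)

L{cosh(t)} = s/(s^2 - 1).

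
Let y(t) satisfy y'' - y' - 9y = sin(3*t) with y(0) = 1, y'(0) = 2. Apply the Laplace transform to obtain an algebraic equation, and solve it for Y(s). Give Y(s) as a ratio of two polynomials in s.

Transform both sides with L{·}.
Using L{y''} = s^2 Y - s·y(0) - y'(0) and L{y'} = sY - y(0), with y(0) = 1, y'(0) = 2, the left side becomes (s^2 - s - 9)Y - (s + 1).
The right side is L{sin(3*t)} = 3/(s^2 + 9).
So (s^2 - s - 9)Y = 3/(s^2 + 9) + (s + 1).
Solve for Y(s) and write it as one ratio of polynomials.

Y(s) = (s^3 + s^2 + 9*s + 12)/(s^4 - s^3 - 9*s - 81)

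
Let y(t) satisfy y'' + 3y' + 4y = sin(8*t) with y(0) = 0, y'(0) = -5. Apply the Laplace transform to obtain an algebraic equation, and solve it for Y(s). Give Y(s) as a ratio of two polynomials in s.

Apply the Laplace transform to the equation.
Using L{y''} = s^2 Y - s·y(0) - y'(0) and L{y'} = sY - y(0), with y(0) = 0, y'(0) = -5, the left side becomes (s^2 + 3*s + 4)Y - (-5).
The right side is L{sin(8*t)} = 8/(s^2 + 64).
So (s^2 + 3*s + 4)Y = 8/(s^2 + 64) + (-5).
Solve for Y(s) and write it as one ratio of polynomials.

Y(s) = (-5*s^2 - 312)/(s^4 + 3*s^3 + 68*s^2 + 192*s + 256)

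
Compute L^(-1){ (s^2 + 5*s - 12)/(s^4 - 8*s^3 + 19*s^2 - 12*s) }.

2*exp(4*t) - 2*exp(3*t) - exp(t) + 1

Factor the denominator: s^4 - 8*s^3 + 19*s^2 - 12*s = s*(s - 4)*(s - 3)*(s - 1).
Partial fraction decomposition gives [-2/(s - 3)] + [1/s] + [-1/(s - 1)] + [2/(s - 4)].
Invert each term: -2/(s - 3) ↔ -2e^(3t); 1/(s - 0) ↔ e^(0t); -1/(s - 1) ↔ -e^(t); 2/(s - 4) ↔ 2e^(4t).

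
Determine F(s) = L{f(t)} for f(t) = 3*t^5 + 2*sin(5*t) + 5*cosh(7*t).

F(s) = 5*s/(s^2 - 49) + 10/(s^2 + 25) + 360/s^6

Apply the Laplace transform termwise.
(3)·[L{t^5} = 5!/s^6 = 120/s^6]; (2)·[L{sin(5t)} = 5/(s^2 + 25)]; (5)·[L{cosh(7t)} = s/(s^2 - 49)].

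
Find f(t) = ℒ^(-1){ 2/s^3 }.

Since L{t^2} = 2!/s^3 = 2/s^3, the inverse is t^2.

f(t) = t^2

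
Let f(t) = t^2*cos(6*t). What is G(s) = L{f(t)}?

L{cos(6t)} = s/(s^2 + 36).
Then apply L{t^2·g(t)} = (-1)^2 d^2/ds^2[H(s)] with H(s) = s/(s^2 + 36):
differentiating 2 times and applying the sign gives 2*s*(s^2 - 108)/(s^2 + 36)^3.

G(s) = 2*s*(s^2 - 108)/(s^2 + 36)^3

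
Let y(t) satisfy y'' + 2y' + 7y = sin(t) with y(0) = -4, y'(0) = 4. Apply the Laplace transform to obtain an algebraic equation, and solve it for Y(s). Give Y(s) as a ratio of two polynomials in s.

Apply the Laplace transform to the equation.
With L{y''} = s^2 Y - s·y(0) - y'(0) and L{y'} = sY - y(0), with y(0) = -4, y'(0) = 4: the LHS transforms to (s^2 + 2*s + 7)Y - (-4*s - 4).
The right side is L{sin(t)} = 1/(s^2 + 1).
So (s^2 + 2*s + 7)Y = 1/(s^2 + 1) + (-4*s - 4).
Isolate Y and clear denominators.

Y(s) = (-4*s^3 - 4*s^2 - 4*s - 3)/(s^4 + 2*s^3 + 8*s^2 + 2*s + 7)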